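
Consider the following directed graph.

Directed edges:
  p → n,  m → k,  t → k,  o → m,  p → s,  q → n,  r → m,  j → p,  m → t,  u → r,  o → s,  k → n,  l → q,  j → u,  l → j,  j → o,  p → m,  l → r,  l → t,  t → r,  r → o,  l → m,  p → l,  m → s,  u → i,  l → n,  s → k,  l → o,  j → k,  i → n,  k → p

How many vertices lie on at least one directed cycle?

10

A vertex is on a directed cycle iff it belongs to a strongly connected component of size ≥ 2 (or has a self-loop).
The vertices on cycles are {j, k, l, m, o, p, r, s, t, u} — 10 in total.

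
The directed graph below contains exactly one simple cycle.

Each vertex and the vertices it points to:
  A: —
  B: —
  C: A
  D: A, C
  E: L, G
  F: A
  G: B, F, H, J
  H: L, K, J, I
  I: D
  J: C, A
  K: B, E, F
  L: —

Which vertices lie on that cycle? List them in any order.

E, G, H, K

DFS with gray/black marking from E:
E gray
  L gray
  L black
  G gray
    B gray
    B black
    F gray
      A gray
      A black
    F black
    H gray
      H→L: L black — skip
      K gray
        K→B: B black — skip
        K→E: E is gray → back edge
Back edge closes the cycle E → G → H → K → E; its vertices are {E, G, H, K}.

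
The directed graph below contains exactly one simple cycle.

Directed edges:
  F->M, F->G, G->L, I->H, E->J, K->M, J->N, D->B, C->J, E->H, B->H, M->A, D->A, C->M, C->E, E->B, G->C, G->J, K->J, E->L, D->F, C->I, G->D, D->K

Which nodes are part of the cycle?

DFS with gray/black marking from G:
G gray
  C gray
    I gray
      H gray
      H black
    I black
    E gray
      L gray
      L black
      B gray
        B→H: H black — skip
      B black
      E→H: H black — skip
      J gray
        N gray
        N black
      J black
    E black
    C→J: J black — skip
    M gray
      A gray
      A black
    M black
  C black
  G→J: J black — skip
  G→L: L black — skip
  D gray
    D→A: A black — skip
    K gray
      K→M: M black — skip
      K→J: J black — skip
    K black
    F gray
      F→G: G is gray → back edge
Back edge closes the cycle G → D → F → G; its vertices are {D, F, G}.

D, F, G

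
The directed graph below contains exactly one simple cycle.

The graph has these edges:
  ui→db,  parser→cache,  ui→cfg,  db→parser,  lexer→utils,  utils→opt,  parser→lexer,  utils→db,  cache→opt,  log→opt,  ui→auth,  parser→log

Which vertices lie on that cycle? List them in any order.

DFS with gray/black marking from db:
db gray
  parser gray
    lexer gray
      utils gray
        opt gray
        opt black
        utils→db: db is gray → back edge
Back edge closes the cycle db → parser → lexer → utils → db; its vertices are {db, lexer, utils, parser}.

db, lexer, utils, parser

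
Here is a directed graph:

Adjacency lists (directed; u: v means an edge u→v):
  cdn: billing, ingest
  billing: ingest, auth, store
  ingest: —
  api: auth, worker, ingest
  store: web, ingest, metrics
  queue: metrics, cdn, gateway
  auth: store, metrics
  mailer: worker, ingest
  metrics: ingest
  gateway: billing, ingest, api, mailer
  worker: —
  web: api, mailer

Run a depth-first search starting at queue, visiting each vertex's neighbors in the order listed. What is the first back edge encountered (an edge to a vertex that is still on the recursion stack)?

api→auth

DFS from queue (visiting each vertex's neighbors in the order listed); mark gray on enter, black on exit:
queue gray
  metrics gray
    ingest gray
    ingest black
  metrics black
  cdn gray
    billing gray
      billing→ingest: ingest black — skip
      auth gray
        store gray
          web gray
            api gray
              api→auth: auth is gray → back edge
First back edge: api → auth.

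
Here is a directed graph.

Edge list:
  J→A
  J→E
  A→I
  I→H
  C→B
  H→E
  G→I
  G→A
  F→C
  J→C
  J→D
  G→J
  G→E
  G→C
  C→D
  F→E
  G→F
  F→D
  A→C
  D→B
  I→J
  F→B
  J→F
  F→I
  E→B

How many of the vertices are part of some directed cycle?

A vertex is on a directed cycle iff it belongs to a strongly connected component of size ≥ 2 (or has a self-loop).
The vertices on cycles are {A, F, I, J} — 4 in total.

4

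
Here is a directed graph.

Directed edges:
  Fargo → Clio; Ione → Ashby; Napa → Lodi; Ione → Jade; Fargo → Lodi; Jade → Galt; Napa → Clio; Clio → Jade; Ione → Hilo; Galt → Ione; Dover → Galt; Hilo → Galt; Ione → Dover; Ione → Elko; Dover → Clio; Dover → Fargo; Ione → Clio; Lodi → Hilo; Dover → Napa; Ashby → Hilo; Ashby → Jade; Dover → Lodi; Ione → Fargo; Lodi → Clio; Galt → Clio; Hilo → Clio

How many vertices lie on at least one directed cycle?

10

A vertex is on a directed cycle iff it belongs to a strongly connected component of size ≥ 2 (or has a self-loop).
The vertices on cycles are {Clio, Galt, Hilo, Ione, Jade, Lodi, Napa, Ashby, Dover, Fargo} — 10 in total.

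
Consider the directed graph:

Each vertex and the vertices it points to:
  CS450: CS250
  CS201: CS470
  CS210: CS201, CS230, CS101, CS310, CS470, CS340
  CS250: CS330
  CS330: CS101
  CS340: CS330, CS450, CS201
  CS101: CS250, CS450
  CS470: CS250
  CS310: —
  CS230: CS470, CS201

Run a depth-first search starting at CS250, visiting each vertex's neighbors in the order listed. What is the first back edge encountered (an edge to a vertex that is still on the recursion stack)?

CS101->CS250

DFS from CS250 (visiting each vertex's neighbors in the order listed); mark gray on enter, black on exit:
CS250 gray
  CS330 gray
    CS101 gray
      CS101→CS250: CS250 is gray → back edge
First back edge: CS101 → CS250.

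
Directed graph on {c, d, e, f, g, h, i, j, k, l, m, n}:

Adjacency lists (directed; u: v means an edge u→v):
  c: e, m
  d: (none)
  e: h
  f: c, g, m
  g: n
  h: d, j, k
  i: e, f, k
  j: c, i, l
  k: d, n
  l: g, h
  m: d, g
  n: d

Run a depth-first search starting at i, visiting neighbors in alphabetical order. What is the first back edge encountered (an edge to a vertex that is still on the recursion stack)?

c->e

DFS from i (visiting neighbors in alphabetical order); mark gray on enter, black on exit:
i gray
  e gray
    h gray
      d gray
      d black
      j gray
        c gray
          c→e: e is gray → back edge
First back edge: c → e.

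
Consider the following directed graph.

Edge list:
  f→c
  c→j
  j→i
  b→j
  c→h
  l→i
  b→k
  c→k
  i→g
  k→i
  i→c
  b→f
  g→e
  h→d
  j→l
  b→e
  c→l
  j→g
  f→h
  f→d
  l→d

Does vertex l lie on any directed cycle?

l is on a cycle iff l can reach itself via ≥1 edge.
l → i → c → l — yes.

Yes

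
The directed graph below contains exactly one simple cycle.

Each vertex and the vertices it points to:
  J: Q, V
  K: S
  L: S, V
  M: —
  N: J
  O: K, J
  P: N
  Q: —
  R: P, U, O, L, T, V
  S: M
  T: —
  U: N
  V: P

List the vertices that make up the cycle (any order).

J, N, P, V

DFS with gray/black marking from P:
P gray
  N gray
    J gray
      Q gray
      Q black
      V gray
        V→P: P is gray → back edge
Back edge closes the cycle P → N → J → V → P; its vertices are {J, N, P, V}.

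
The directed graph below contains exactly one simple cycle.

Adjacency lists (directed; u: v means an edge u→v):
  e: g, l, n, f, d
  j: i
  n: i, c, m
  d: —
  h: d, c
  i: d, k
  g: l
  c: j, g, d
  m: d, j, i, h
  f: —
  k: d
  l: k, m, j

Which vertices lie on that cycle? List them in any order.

c, g, h, l, m

DFS with gray/black marking from g:
g gray
  l gray
    k gray
      d gray
      d black
    k black
    m gray
      m→d: d black — skip
      j gray
        i gray
          i→d: d black — skip
          i→k: k black — skip
        i black
      j black
      m→i: i black — skip
      h gray
        h→d: d black — skip
        c gray
          c→j: j black — skip
          c→g: g is gray → back edge
Back edge closes the cycle g → l → m → h → c → g; its vertices are {c, g, h, l, m}.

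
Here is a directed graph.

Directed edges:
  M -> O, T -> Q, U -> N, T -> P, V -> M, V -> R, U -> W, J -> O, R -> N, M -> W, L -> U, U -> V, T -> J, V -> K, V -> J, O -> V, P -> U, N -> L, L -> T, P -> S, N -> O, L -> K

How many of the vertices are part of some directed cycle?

A vertex is on a directed cycle iff it belongs to a strongly connected component of size ≥ 2 (or has a self-loop).
The vertices on cycles are {J, L, M, N, O, P, R, T, U, V} — 10 in total.

10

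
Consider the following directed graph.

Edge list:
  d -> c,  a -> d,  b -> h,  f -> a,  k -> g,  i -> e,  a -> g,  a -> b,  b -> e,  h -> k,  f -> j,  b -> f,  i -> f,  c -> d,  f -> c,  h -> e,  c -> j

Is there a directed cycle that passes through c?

c is on a cycle iff c can reach itself via ≥1 edge.
c → d → c — yes.

Yes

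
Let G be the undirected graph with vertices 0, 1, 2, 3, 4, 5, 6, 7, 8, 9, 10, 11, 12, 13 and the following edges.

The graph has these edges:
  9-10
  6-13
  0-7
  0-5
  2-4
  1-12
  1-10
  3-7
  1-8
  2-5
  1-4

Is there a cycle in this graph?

DFS, tracking each vertex's parent; an edge to a visited non-parent vertex closes a cycle.
Start from 3:
visit 3 (parent –)
  visit 7 (parent 3)
    visit 0 (parent 7)
      visit 5 (parent 0)
        5–0: parent, skip
        visit 2 (parent 5)
          2–5: parent, skip
          visit 4 (parent 2)
            visit 1 (parent 4)
              visit 12 (parent 1)
                12–1: parent, skip
              1–4: parent, skip
              visit 8 (parent 1)
                8–1: parent, skip
              visit 10 (parent 1)
                10–1: parent, skip
                visit 9 (parent 10)
                  9–10: parent, skip
            4–2: parent, skip
      0–7: parent, skip
    7–3: parent, skip
visit 6 (parent –)
  visit 13 (parent 6)
    13–6: parent, skip
visit 11 (parent –)
No non-parent visited neighbor found — the graph is a forest.

No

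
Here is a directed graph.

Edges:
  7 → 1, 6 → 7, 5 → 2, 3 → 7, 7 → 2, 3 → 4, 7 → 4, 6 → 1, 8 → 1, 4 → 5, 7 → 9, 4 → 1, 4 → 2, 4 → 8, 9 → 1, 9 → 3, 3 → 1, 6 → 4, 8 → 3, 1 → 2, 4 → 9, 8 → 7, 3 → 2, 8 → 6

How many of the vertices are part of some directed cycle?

A vertex is on a directed cycle iff it belongs to a strongly connected component of size ≥ 2 (or has a self-loop).
The vertices on cycles are {3, 4, 6, 7, 8, 9} — 6 in total.

6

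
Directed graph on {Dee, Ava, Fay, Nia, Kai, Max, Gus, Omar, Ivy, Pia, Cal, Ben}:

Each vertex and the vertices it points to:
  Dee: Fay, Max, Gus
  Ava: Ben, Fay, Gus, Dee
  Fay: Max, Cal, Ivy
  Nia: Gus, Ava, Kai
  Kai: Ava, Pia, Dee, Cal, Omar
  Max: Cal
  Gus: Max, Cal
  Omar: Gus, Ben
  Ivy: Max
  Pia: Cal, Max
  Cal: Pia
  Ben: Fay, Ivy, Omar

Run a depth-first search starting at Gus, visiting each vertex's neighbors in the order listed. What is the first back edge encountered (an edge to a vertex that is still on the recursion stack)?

Pia->Cal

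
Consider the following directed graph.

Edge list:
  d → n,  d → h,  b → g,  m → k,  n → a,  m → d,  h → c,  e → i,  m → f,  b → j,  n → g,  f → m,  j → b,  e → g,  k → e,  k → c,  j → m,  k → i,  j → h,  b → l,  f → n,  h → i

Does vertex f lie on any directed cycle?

Yes

f is on a cycle iff f can reach itself via ≥1 edge.
f → m → f — yes.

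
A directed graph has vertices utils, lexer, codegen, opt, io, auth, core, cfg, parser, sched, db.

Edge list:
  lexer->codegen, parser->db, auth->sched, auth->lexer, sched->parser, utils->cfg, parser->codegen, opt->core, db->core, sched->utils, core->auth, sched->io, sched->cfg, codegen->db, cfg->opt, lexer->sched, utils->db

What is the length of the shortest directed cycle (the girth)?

5

For each vertex v, BFS finds the shortest path from v back to v.
The shortest such closed walk is auth → lexer → codegen → db → core → auth, length 5.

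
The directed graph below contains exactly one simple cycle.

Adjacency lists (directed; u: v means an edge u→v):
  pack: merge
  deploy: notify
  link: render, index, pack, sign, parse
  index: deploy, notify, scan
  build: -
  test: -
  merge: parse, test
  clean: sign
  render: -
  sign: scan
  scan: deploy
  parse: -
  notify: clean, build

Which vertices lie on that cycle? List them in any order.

scan, sign, clean, deploy, notify

DFS with gray/black marking from deploy:
deploy gray
  notify gray
    clean gray
      sign gray
        scan gray
          scan→deploy: deploy is gray → back edge
Back edge closes the cycle deploy → notify → clean → sign → scan → deploy; its vertices are {scan, sign, clean, deploy, notify}.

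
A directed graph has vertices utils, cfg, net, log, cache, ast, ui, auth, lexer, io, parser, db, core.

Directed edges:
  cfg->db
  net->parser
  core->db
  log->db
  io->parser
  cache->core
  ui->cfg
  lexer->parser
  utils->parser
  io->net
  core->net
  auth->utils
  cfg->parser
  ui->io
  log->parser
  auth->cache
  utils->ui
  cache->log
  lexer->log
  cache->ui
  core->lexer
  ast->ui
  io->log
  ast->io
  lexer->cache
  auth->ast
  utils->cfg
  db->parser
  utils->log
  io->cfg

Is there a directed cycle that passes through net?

net lies on a cycle iff there is a path from net back to itself.
Exploring from net, it never reaches itself; equivalently, its strongly connected component is a singleton.

No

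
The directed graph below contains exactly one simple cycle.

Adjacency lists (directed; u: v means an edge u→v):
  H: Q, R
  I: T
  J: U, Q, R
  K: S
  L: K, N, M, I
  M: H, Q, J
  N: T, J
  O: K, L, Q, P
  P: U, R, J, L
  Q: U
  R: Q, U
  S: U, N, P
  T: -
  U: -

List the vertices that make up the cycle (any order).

K, L, P, S

DFS with gray/black marking from P:
P gray
  U gray
  U black
  R gray
    Q gray
      Q→U: U black — skip
    Q black
    R→U: U black — skip
  R black
  J gray
    J→U: U black — skip
    J→Q: Q black — skip
    J→R: R black — skip
  J black
  L gray
    K gray
      S gray
        S→U: U black — skip
        N gray
          T gray
          T black
          N→J: J black — skip
        N black
        S→P: P is gray → back edge
Back edge closes the cycle P → L → K → S → P; its vertices are {K, L, P, S}.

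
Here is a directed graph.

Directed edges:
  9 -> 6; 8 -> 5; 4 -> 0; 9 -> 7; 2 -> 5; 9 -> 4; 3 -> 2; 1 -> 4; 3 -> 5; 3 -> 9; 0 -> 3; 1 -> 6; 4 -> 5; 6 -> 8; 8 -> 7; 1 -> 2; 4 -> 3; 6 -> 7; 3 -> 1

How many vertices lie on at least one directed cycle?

A vertex is on a directed cycle iff it belongs to a strongly connected component of size ≥ 2 (or has a self-loop).
The vertices on cycles are {0, 1, 3, 4, 9} — 5 in total.

5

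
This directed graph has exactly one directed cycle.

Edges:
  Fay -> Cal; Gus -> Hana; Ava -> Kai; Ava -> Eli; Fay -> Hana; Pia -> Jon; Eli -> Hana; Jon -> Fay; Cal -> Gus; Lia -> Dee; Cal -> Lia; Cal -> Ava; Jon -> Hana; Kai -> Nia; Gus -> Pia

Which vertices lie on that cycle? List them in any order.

DFS with gray/black marking from Cal:
Cal gray
  Lia gray
    Dee gray
    Dee black
  Lia black
  Gus gray
    Pia gray
      Jon gray
        Hana gray
        Hana black
        Fay gray
          Fay→Hana: Hana black — skip
          Fay→Cal: Cal is gray → back edge
Back edge closes the cycle Cal → Gus → Pia → Jon → Fay → Cal; its vertices are {Cal, Fay, Gus, Jon, Pia}.

Cal, Fay, Gus, Jon, Pia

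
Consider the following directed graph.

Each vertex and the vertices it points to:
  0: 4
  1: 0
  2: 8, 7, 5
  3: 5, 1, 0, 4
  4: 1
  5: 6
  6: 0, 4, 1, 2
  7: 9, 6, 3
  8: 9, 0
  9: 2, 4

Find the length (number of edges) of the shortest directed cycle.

3

For each vertex v, BFS finds the shortest path from v back to v.
The shortest such closed walk is 2 → 8 → 9 → 2, length 3.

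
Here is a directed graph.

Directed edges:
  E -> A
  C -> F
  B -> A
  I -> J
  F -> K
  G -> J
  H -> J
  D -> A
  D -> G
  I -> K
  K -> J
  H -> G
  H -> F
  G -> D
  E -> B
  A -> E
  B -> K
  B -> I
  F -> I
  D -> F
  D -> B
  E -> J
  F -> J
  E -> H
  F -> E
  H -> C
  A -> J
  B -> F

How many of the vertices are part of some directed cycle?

A vertex is on a directed cycle iff it belongs to a strongly connected component of size ≥ 2 (or has a self-loop).
The vertices on cycles are {A, B, C, D, E, F, G, H} — 8 in total.

8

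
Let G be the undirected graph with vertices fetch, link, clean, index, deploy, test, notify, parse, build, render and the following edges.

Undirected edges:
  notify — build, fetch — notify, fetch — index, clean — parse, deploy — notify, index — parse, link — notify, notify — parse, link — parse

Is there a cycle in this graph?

DFS, tracking each vertex's parent; an edge to a visited non-parent vertex closes a cycle.
Start from notify:
visit notify (parent –)
  visit build (parent notify)
    build–notify: parent, skip
  visit link (parent notify)
    link–notify: parent, skip
    visit parse (parent link)
      parse–link: parent, skip
      parse–notify: notify visited and ≠ parent → cycle
Cycle: notify – link – parse – notify.

Yes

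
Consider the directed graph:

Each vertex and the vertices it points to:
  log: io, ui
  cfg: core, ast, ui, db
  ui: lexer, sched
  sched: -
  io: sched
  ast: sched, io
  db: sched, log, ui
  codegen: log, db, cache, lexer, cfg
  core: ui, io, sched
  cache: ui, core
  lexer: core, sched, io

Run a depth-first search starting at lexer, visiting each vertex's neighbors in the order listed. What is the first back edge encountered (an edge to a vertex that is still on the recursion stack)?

DFS from lexer (visiting each vertex's neighbors in the order listed); mark gray on enter, black on exit:
lexer gray
  core gray
    ui gray
      ui→lexer: lexer is gray → back edge
First back edge: ui → lexer.

ui->lexer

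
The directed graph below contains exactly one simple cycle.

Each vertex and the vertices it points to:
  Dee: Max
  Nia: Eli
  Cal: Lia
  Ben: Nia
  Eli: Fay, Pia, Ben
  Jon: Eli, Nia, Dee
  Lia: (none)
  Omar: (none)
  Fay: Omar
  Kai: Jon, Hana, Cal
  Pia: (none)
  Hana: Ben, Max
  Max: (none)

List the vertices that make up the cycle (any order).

DFS with gray/black marking from Eli:
Eli gray
  Fay gray
    Omar gray
    Omar black
  Fay black
  Pia gray
  Pia black
  Ben gray
    Nia gray
      Nia→Eli: Eli is gray → back edge
Back edge closes the cycle Eli → Ben → Nia → Eli; its vertices are {Ben, Eli, Nia}.

Ben, Eli, Nia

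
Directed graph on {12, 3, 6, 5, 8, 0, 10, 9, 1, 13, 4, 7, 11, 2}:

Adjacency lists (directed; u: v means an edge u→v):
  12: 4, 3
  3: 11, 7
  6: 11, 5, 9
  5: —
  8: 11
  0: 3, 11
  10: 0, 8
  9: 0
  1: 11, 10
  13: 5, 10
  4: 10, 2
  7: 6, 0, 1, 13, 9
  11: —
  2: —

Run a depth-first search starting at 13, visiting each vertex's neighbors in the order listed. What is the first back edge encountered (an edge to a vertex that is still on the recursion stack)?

DFS from 13 (visiting each vertex's neighbors in the order listed); mark gray on enter, black on exit:
13 gray
  5 gray
  5 black
  10 gray
    0 gray
      3 gray
        11 gray
        11 black
        7 gray
          6 gray
            6→11: 11 black — skip
            6→5: 5 black — skip
            9 gray
              9→0: 0 is gray → back edge
First back edge: 9 → 0.

9->0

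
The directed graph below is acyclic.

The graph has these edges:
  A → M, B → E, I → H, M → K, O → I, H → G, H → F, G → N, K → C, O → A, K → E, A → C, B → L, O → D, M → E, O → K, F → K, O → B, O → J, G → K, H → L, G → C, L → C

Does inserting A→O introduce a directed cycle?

Yes

Adding A→O creates a cycle iff O can already reach A.
Path from O: O → A.
So O → … → A → O is a cycle.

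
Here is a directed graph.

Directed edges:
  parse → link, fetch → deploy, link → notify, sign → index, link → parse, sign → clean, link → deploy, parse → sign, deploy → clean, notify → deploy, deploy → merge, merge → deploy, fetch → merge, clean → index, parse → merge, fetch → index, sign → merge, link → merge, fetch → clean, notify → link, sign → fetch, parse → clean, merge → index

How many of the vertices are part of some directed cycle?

5

A vertex is on a directed cycle iff it belongs to a strongly connected component of size ≥ 2 (or has a self-loop).
The vertices on cycles are {link, merge, parse, deploy, notify} — 5 in total.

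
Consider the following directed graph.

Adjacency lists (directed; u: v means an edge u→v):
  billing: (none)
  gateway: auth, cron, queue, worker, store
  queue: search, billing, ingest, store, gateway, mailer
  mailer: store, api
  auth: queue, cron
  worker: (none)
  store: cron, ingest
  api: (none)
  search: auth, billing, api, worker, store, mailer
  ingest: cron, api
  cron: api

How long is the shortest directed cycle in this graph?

2

For each vertex v, BFS finds the shortest path from v back to v.
The shortest such closed walk is gateway → queue → gateway, length 2.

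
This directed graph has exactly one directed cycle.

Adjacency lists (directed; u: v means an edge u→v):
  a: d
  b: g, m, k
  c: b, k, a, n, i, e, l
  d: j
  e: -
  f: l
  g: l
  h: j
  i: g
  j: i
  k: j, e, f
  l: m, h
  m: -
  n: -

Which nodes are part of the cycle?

g, h, i, j, l

DFS with gray/black marking from i:
i gray
  g gray
    l gray
      m gray
      m black
      h gray
        j gray
          j→i: i is gray → back edge
Back edge closes the cycle i → g → l → h → j → i; its vertices are {g, h, i, j, l}.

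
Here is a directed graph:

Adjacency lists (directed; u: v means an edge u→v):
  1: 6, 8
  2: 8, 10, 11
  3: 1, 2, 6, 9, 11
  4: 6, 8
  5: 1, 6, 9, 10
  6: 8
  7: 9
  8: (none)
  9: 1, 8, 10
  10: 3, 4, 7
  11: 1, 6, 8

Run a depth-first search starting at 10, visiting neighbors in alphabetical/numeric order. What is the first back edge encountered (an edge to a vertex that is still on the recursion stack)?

2->10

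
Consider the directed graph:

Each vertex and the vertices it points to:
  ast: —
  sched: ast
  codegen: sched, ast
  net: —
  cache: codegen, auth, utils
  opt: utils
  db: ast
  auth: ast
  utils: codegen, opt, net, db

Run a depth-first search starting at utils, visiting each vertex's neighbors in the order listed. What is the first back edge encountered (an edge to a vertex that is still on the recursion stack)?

DFS from utils (visiting each vertex's neighbors in the order listed); mark gray on enter, black on exit:
utils gray
  codegen gray
    sched gray
      ast gray
      ast black
    sched black
    codegen→ast: ast black — skip
  codegen black
  opt gray
    opt→utils: utils is gray → back edge
First back edge: opt → utils.

opt->utils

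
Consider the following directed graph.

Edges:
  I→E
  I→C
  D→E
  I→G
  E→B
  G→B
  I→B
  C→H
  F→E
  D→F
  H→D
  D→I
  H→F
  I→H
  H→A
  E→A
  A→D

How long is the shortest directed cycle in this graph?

3

For each vertex v, BFS finds the shortest path from v back to v.
The shortest such closed walk is D → E → A → D, length 3.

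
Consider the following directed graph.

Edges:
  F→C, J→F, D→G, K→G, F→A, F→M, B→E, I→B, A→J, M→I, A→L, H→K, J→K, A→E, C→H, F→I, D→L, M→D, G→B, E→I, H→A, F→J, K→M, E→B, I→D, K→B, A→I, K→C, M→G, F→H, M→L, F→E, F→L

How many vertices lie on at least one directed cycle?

A vertex is on a directed cycle iff it belongs to a strongly connected component of size ≥ 2 (or has a self-loop).
The vertices on cycles are {A, B, C, D, E, F, G, H, I, J, K} — 11 in total.

11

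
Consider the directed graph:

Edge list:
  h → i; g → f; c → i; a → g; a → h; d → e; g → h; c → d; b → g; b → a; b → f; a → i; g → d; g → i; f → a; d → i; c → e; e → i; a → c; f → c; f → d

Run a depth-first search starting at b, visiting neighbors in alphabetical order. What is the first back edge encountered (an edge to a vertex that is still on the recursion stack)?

DFS from b (visiting neighbors in alphabetical order); mark gray on enter, black on exit:
b gray
  a gray
    c gray
      d gray
        e gray
          i gray
          i black
        e black
        d→i: i black — skip
      d black
      c→e: e black — skip
      c→i: i black — skip
    c black
    g gray
      g→d: d black — skip
      f gray
        f→a: a is gray → back edge
First back edge: f → a.

f->a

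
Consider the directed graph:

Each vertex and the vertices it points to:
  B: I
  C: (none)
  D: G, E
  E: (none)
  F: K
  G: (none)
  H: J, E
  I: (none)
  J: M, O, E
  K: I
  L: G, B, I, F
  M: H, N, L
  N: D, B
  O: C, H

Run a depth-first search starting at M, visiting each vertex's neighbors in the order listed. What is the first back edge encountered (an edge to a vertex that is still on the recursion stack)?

DFS from M (visiting each vertex's neighbors in the order listed); mark gray on enter, black on exit:
M gray
  H gray
    J gray
      J→M: M is gray → back edge
First back edge: J → M.

J→M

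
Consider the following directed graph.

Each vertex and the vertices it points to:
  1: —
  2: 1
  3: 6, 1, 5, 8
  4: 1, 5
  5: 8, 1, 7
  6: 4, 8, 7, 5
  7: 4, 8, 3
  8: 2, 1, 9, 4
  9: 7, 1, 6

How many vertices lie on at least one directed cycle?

7

A vertex is on a directed cycle iff it belongs to a strongly connected component of size ≥ 2 (or has a self-loop).
The vertices on cycles are {3, 4, 5, 6, 7, 8, 9} — 7 in total.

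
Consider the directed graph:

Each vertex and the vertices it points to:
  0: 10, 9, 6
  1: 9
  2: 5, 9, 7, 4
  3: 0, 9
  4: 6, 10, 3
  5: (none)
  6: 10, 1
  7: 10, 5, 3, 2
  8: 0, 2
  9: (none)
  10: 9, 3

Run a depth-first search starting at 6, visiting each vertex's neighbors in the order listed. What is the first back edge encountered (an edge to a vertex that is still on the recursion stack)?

0->10

DFS from 6 (visiting each vertex's neighbors in the order listed); mark gray on enter, black on exit:
6 gray
  10 gray
    9 gray
    9 black
    3 gray
      0 gray
        0→10: 10 is gray → back edge
First back edge: 0 → 10.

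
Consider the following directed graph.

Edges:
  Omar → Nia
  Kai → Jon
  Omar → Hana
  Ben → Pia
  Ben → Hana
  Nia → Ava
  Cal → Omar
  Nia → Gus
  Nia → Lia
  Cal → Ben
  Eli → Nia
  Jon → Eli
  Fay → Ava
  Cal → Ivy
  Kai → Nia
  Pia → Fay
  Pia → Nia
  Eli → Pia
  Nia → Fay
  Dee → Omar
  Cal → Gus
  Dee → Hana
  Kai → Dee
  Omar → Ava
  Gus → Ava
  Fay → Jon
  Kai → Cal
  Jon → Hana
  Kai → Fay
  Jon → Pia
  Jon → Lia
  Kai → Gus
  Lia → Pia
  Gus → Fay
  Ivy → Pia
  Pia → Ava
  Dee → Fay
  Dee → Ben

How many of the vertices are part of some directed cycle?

A vertex is on a directed cycle iff it belongs to a strongly connected component of size ≥ 2 (or has a self-loop).
The vertices on cycles are {Eli, Fay, Gus, Jon, Lia, Nia, Pia} — 7 in total.

7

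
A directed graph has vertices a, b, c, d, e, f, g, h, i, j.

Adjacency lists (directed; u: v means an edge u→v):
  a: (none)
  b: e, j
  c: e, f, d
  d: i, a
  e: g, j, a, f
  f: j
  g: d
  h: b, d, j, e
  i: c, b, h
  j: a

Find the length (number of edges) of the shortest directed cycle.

3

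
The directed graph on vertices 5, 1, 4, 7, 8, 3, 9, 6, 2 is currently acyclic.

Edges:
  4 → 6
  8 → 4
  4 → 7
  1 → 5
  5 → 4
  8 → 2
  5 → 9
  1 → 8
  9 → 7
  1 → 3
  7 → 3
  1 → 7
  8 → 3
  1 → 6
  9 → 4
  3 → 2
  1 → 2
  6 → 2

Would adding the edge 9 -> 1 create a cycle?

Yes

Adding 9→1 creates a cycle iff 1 can already reach 9.
Path from 1: 1 → 5 → 9.
So 1 → … → 9 → 1 is a cycle.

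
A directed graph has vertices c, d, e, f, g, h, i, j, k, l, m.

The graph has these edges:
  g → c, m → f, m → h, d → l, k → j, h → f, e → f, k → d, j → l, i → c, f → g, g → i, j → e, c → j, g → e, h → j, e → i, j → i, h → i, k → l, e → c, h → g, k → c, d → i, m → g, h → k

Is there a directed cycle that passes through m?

m lies on a cycle iff there is a path from m back to itself.
Exploring from m, it never reaches itself; equivalently, its strongly connected component is a singleton.

No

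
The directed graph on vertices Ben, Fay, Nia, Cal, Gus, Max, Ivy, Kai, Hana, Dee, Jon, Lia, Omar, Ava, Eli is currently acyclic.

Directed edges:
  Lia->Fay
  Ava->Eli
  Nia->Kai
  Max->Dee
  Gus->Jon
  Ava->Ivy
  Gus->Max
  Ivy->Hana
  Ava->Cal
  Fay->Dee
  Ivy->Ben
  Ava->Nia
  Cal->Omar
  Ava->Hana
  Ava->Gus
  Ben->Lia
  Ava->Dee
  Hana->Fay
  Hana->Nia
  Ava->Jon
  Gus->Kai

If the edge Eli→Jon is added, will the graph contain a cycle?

No

Adding Eli→Jon creates a cycle iff Jon can already reach Eli.
Explore from Jon: no path reaches Eli. The graph stays acyclic.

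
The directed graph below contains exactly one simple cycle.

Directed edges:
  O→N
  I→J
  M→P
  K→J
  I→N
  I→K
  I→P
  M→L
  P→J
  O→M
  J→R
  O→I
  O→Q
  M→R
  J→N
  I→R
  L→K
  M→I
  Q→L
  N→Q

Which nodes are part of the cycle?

J, K, L, N, Q

DFS with gray/black marking from K:
K gray
  J gray
    R gray
    R black
    N gray
      Q gray
        L gray
          L→K: K is gray → back edge
Back edge closes the cycle K → J → N → Q → L → K; its vertices are {J, K, L, N, Q}.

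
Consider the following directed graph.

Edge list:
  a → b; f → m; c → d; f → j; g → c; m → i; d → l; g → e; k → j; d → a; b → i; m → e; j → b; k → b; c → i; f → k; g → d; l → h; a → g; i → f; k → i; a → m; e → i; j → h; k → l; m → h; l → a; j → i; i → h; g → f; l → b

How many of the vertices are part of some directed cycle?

12

A vertex is on a directed cycle iff it belongs to a strongly connected component of size ≥ 2 (or has a self-loop).
The vertices on cycles are {a, b, c, d, e, f, g, i, j, k, l, m} — 12 in total.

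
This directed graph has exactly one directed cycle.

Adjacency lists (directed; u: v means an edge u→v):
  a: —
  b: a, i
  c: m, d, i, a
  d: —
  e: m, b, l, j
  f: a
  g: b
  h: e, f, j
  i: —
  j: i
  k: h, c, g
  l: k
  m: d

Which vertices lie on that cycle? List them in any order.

e, h, k, l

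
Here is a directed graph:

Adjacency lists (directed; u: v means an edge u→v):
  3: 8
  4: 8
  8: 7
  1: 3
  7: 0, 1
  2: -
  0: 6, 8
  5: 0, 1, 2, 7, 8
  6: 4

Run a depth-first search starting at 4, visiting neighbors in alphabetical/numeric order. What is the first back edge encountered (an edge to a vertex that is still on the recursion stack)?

6→4

DFS from 4 (visiting neighbors in alphabetical/numeric order); mark gray on enter, black on exit:
4 gray
  8 gray
    7 gray
      0 gray
        6 gray
          6→4: 4 is gray → back edge
First back edge: 6 → 4.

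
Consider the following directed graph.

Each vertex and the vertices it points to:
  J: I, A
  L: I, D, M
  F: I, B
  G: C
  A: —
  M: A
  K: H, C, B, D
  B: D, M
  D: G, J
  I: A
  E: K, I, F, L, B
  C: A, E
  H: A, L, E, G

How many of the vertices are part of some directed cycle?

A vertex is on a directed cycle iff it belongs to a strongly connected component of size ≥ 2 (or has a self-loop).
The vertices on cycles are {B, C, D, E, F, G, H, K, L} — 9 in total.

9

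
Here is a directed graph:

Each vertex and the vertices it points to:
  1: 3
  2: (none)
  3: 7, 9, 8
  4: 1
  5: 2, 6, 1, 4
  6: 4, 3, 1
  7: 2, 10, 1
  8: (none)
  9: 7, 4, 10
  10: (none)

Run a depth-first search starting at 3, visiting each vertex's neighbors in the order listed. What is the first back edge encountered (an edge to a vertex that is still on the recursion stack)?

1→3

DFS from 3 (visiting each vertex's neighbors in the order listed); mark gray on enter, black on exit:
3 gray
  7 gray
    2 gray
    2 black
    10 gray
    10 black
    1 gray
      1→3: 3 is gray → back edge
First back edge: 1 → 3.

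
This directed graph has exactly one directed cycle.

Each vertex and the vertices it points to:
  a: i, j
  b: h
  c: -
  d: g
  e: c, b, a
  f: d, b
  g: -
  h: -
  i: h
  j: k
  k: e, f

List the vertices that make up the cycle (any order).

a, e, j, k

DFS with gray/black marking from k:
k gray
  e gray
    c gray
    c black
    b gray
      h gray
      h black
    b black
    a gray
      i gray
        i→h: h black — skip
      i black
      j gray
        j→k: k is gray → back edge
Back edge closes the cycle k → e → a → j → k; its vertices are {a, e, j, k}.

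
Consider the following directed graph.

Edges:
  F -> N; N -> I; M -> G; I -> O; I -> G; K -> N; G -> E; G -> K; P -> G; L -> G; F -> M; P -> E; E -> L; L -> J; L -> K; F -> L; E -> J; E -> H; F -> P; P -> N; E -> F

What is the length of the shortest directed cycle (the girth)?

3

For each vertex v, BFS finds the shortest path from v back to v.
The shortest such closed walk is E → F → P → E, length 3.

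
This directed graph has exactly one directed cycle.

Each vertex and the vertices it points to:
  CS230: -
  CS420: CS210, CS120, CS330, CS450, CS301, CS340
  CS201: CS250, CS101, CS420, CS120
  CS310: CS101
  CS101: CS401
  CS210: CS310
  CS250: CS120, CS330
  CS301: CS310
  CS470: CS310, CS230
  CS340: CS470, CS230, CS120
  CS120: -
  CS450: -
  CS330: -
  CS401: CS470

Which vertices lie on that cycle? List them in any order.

CS101, CS310, CS401, CS470

DFS with gray/black marking from CS101:
CS101 gray
  CS401 gray
    CS470 gray
      CS310 gray
        CS310→CS101: CS101 is gray → back edge
Back edge closes the cycle CS101 → CS401 → CS470 → CS310 → CS101; its vertices are {CS101, CS310, CS401, CS470}.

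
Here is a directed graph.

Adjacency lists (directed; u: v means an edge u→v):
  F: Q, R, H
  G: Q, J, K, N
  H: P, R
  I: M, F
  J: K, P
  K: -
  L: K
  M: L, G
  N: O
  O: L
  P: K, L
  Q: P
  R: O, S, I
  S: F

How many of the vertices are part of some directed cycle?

5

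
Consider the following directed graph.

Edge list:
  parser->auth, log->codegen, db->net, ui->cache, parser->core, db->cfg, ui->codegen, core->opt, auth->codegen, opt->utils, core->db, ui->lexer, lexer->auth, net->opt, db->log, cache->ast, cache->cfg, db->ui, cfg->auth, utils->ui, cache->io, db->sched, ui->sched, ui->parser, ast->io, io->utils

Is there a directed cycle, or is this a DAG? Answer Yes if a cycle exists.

Yes

DFS with white/gray/black marking, starting from codegen:
codegen gray
codegen black
cfg gray
  auth gray
    auth→codegen: codegen black — skip
  auth black
cfg black
cache gray
  ast gray
    io gray
      utils gray
        ui gray
          ui→codegen: codegen black — skip
          ui→cache: cache is gray → back edge
Back edge found, so a cycle exists: cache → ast → io → utils → ui → cache.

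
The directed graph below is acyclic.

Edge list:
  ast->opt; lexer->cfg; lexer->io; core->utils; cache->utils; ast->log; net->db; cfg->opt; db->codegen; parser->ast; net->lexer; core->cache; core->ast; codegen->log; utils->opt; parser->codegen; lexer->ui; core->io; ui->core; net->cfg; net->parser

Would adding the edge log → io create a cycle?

Adding log→io creates a cycle iff io can already reach log.
Explore from io: no path reaches log. The graph stays acyclic.

No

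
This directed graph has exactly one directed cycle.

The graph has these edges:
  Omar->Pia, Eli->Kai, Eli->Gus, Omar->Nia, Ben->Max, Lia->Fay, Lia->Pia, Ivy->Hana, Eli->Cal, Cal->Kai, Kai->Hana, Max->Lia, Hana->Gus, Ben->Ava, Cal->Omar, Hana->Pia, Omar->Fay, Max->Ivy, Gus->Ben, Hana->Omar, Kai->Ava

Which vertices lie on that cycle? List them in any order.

Ben, Gus, Ivy, Max, Hana

DFS with gray/black marking from Gus:
Gus gray
  Ben gray
    Ava gray
    Ava black
    Max gray
      Lia gray
        Fay gray
        Fay black
        Pia gray
        Pia black
      Lia black
      Ivy gray
        Hana gray
          Hana→Gus: Gus is gray → back edge
Back edge closes the cycle Gus → Ben → Max → Ivy → Hana → Gus; its vertices are {Ben, Gus, Ivy, Max, Hana}.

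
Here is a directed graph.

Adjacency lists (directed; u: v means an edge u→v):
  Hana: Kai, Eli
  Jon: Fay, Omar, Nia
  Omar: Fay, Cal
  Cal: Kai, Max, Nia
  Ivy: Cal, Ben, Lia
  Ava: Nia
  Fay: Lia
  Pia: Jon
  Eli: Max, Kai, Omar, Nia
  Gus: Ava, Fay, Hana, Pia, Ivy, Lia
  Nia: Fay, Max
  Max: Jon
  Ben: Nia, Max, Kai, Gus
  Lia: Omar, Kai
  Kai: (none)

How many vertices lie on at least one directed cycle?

10

A vertex is on a directed cycle iff it belongs to a strongly connected component of size ≥ 2 (or has a self-loop).
The vertices on cycles are {Ben, Cal, Fay, Gus, Ivy, Jon, Lia, Max, Nia, Omar} — 10 in total.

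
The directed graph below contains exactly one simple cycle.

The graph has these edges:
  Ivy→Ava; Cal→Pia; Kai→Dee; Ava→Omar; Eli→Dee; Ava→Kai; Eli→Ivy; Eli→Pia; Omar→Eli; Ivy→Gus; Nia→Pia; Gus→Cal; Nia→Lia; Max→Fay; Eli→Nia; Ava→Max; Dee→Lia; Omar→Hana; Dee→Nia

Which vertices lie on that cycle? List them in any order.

Ava, Eli, Ivy, Omar

DFS with gray/black marking from Ava:
Ava gray
  Kai gray
    Dee gray
      Nia gray
        Pia gray
        Pia black
        Lia gray
        Lia black
      Nia black
      Dee→Lia: Lia black — skip
    Dee black
  Kai black
  Omar gray
    Eli gray
      Eli→Nia: Nia black — skip
      Ivy gray
        Gus gray
          Cal gray
            Cal→Pia: Pia black — skip
          Cal black
        Gus black
        Ivy→Ava: Ava is gray → back edge
Back edge closes the cycle Ava → Omar → Eli → Ivy → Ava; its vertices are {Ava, Eli, Ivy, Omar}.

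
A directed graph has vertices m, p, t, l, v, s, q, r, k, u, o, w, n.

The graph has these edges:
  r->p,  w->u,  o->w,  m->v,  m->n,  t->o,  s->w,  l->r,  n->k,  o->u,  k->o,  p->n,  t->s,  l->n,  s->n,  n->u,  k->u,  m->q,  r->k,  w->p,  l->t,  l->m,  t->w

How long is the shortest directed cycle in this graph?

5

For each vertex v, BFS finds the shortest path from v back to v.
The shortest such closed walk is k → o → w → p → n → k, length 5.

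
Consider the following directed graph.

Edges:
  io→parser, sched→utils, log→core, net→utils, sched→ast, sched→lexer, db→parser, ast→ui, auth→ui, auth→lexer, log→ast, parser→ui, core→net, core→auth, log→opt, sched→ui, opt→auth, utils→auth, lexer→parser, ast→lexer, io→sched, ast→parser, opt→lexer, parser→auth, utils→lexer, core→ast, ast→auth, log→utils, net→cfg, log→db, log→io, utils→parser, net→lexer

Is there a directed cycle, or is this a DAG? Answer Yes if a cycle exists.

Yes

DFS with white/gray/black marking, starting from opt:
opt gray
  lexer gray
    parser gray
      ui gray
      ui black
      auth gray
        auth→lexer: lexer is gray → back edge
Back edge found, so a cycle exists: lexer → parser → auth → lexer.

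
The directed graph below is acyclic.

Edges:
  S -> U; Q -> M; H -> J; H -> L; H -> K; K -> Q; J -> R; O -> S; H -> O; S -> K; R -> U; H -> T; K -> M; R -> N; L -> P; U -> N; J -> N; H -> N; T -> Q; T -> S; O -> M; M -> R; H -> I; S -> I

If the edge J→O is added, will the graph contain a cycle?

No

Adding J→O creates a cycle iff O can already reach J.
Explore from O: no path reaches J. The graph stays acyclic.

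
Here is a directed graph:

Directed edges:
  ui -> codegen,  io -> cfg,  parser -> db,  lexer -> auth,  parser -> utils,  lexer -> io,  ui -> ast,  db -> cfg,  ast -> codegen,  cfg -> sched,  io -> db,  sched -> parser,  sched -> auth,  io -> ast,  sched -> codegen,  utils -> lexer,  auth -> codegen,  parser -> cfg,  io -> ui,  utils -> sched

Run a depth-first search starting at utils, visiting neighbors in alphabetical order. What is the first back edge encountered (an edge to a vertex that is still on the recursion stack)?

parser→cfg

DFS from utils (visiting neighbors in alphabetical order); mark gray on enter, black on exit:
utils gray
  lexer gray
    auth gray
      codegen gray
      codegen black
    auth black
    io gray
      ast gray
        ast→codegen: codegen black — skip
      ast black
      cfg gray
        sched gray
          sched→auth: auth black — skip
          sched→codegen: codegen black — skip
          parser gray
            parser→cfg: cfg is gray → back edge
First back edge: parser → cfg.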